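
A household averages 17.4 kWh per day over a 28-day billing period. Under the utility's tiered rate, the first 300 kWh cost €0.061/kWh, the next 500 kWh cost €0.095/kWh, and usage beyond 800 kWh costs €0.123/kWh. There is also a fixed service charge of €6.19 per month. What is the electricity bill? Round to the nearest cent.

€42.27

Usage = 17.4 kWh/day × 28 days = 487.2 kWh
First 300 kWh × €0.061 = €18.30
Next 187.2 kWh × €0.095 = €17.78
Remaining tier: 0 kWh (not reached)
Energy charge = €36.08; + service €6.19 = €42.27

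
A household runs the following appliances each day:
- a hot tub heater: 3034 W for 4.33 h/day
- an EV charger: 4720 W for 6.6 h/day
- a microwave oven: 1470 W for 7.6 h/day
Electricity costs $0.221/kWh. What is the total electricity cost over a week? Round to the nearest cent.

hot tub heater: 3034 W × 4.33 h × 7 d = 91,961 Wh = 91.96 kWh
EV charger: 4720 W × 6.6 h × 7 d = 218,064 Wh = 218.1 kWh
microwave oven: 1470 W × 7.6 h × 7 d = 78,204 Wh = 78.2 kWh
Total energy = 91.96 + 218.1 + 78.2 = 388.2 kWh
Cost = 388.2 kWh × $0.221 = $85.80

$85.80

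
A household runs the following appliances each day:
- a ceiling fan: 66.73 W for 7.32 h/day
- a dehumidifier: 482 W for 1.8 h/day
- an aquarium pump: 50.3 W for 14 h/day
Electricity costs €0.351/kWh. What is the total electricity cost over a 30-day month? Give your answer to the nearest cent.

€21.69

ceiling fan: 66.73 W × 7.32 h × 30 d = 14,654 Wh = 14.65 kWh
dehumidifier: 482 W × 1.8 h × 30 d = 26,028 Wh = 26.03 kWh
aquarium pump: 50.3 W × 14 h × 30 d = 21,126 Wh = 21.13 kWh
Total energy = 14.65 + 26.03 + 21.13 = 61.81 kWh
Cost = 61.81 kWh × €0.351 = €21.69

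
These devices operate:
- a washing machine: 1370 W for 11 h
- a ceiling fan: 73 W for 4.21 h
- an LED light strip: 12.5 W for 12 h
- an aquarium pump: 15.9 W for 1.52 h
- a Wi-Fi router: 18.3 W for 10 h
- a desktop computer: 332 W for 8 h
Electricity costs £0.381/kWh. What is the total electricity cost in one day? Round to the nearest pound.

washing machine: 1370 W × 11 h = 15,070 Wh = 15.07 kWh
ceiling fan: 73 W × 4.21 h = 307 Wh = 0.3073 kWh
LED light strip: 12.5 W × 12 h = 150 Wh = 0.15 kWh
aquarium pump: 15.9 W × 1.52 h = 24 Wh = 0.02417 kWh
Wi-Fi router: 18.3 W × 10 h = 183 Wh = 0.183 kWh
desktop computer: 332 W × 8 h = 2,656 Wh = 2.656 kWh
Total energy = 15.07 + 0.3073 + 0.15 + 0.02417 + 0.183 + 2.656 = 18.39 kWh
Cost = 18.39 kWh × £0.381 = £7.01 ≈ £7

£7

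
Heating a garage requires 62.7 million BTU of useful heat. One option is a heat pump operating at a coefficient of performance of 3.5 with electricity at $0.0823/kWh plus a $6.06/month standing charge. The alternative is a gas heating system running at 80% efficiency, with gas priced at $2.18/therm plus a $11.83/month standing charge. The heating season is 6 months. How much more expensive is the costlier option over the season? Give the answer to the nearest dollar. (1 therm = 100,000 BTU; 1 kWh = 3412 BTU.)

$1311

Heat load = 62.7 × 10⁶ BTU = 62,700,000 BTU
Gas: input = 62,700,000 / 0.80 = 78,375,000 BTU = 783.8 therm → 783.8 × $2.18 = $1,708.58; + 6 × $11.83 standing = $1,779.56
Heat pump: 62,700,000 BTU / 3412 = 18,380 kWh heat; / 3.5 = 5,250 kWh in → × $0.0823 = $432.11; + 6 × $6.06 standing = $468.47
Difference = |$1,779.56 − $468.47| = $1,311.09 ≈ $1311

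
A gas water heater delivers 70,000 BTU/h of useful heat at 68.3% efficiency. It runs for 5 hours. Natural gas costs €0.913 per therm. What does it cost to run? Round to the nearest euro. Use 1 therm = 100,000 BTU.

Heat delivered = 70,000 BTU/h × 5 h = 350,000 BTU
Gas input = 350,000 / 0.683 = 512,445 BTU
= 512,445 / 100,000 = 5.124 therm
Cost = 5.124 × €0.913/therm = €4.68 ≈ €5

€5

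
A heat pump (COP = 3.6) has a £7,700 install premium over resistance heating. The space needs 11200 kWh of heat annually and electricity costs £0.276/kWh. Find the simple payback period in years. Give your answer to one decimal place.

3.4 years

Resistance: 11200 kWh × £0.276 = £3,091.20/yr
Heat pump: 11200 / 3.6 = 3111 kWh in → × £0.276 = £858.67/yr
Annual savings = £2,232.53
Payback = £7,700 / £2,232.53 = 3.45 years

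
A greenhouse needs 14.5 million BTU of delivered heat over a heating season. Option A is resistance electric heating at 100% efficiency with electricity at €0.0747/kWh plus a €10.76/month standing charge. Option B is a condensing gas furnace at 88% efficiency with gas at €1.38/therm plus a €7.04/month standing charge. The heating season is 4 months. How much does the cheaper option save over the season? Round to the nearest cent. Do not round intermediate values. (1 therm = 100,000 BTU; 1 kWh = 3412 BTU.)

Heat load = 14.5 × 10⁶ BTU = 14,500,000 BTU
Gas: input = 14,500,000 / 0.88 = 16,477,273 BTU = 164.8 therm → 164.8 × €1.38 = €227.39; + 4 × €7.04 standing = €255.55
Electric: 14,500,000 BTU / 3412 = 4,250 kWh → × €0.0747 = €317.45; + 4 × €10.76 standing = €360.49
Difference = |€255.55 − €360.49| = €104.95

€104.95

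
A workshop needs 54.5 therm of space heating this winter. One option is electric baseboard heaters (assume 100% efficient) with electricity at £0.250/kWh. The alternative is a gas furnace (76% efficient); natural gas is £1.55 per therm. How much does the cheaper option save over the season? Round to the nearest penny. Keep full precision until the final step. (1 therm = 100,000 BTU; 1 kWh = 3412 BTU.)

£288.17

Heat load = 54.5 therm × 100,000 = 5,450,000 BTU
Gas: input = 5,450,000 / 0.76 = 7,171,053 BTU = 71.71 therm → 71.71 × £1.55 = £111.15
Electric: 5,450,000 BTU / 3412 = 1,597 kWh → × £0.250 = £399.33
Difference = |£111.15 − £399.33| = £288.17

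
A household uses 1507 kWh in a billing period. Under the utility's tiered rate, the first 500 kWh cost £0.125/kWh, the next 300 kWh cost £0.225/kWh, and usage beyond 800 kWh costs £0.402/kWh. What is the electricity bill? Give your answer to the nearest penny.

First 500 kWh × £0.125 = £62.50
Next 300 kWh × £0.225 = £67.50
Remaining 707 kWh × £0.402 = £284.21
Total = £414.21

£414.21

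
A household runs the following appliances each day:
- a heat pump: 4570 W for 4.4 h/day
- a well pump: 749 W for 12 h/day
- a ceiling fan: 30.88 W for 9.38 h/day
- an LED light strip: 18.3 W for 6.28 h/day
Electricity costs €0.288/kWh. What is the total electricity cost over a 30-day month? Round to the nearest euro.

€255

heat pump: 4570 W × 4.4 h × 30 d = 603,240 Wh = 603.2 kWh
well pump: 749 W × 12 h × 30 d = 269,640 Wh = 269.6 kWh
ceiling fan: 30.88 W × 9.38 h × 30 d = 8,690 Wh = 8.69 kWh
LED light strip: 18.3 W × 6.28 h × 30 d = 3,448 Wh = 3.448 kWh
Total energy = 603.2 + 269.6 + 8.69 + 3.448 = 885 kWh
Cost = 885 kWh × €0.288 = €254.88 ≈ €255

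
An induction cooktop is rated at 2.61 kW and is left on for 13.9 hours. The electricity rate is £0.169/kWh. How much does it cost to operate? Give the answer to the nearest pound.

£6

Energy = 2610 W × 13.9 h = 36,279 Wh = 36.28 kWh
Cost = 36.28 kWh × £0.169/kWh = £6.13 ≈ £6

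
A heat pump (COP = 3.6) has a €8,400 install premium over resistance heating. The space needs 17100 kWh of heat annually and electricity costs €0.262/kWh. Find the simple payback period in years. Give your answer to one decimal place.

Resistance: 17100 kWh × €0.262 = €4,480.20/yr
Heat pump: 17100 / 3.6 = 4750 kWh in → × €0.262 = €1,244.50/yr
Annual savings = €3,235.70
Payback = €8,400 / €3,235.70 = 2.6 years

2.6 years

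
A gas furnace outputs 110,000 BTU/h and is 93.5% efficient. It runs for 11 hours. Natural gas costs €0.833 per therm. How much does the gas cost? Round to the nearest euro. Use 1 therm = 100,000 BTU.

€11

Heat delivered = 110,000 BTU/h × 11 h = 1,210,000 BTU
Gas input = 1,210,000 / 0.935 = 1,294,118 BTU
= 1,294,118 / 100,000 = 12.94 therm
Cost = 12.94 × €0.833/therm = €10.78 ≈ €11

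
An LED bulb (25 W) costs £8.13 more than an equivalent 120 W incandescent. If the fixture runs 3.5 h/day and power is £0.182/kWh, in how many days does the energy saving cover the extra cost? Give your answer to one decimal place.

134.3 days

Power saved = 120 − 25 = 95 W
Daily energy saved = 95 W × 3.5 h = 332.5 Wh = 0.3325 kWh
Daily savings = 0.3325 × £0.182 = £0.0605
Payback = £8.13 / £0.0605 per day = 134.3 days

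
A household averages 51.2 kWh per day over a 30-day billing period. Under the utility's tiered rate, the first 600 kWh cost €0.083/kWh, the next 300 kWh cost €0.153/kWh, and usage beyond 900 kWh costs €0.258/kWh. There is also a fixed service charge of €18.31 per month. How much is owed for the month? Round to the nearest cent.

Usage = 51.2 kWh/day × 30 days = 1536 kWh
First 600 kWh × €0.083 = €49.80
Next 300 kWh × €0.153 = €45.90
Remaining 636 kWh × €0.258 = €164.09
Energy charge = €259.79; + service €18.31 = €278.10

€278.10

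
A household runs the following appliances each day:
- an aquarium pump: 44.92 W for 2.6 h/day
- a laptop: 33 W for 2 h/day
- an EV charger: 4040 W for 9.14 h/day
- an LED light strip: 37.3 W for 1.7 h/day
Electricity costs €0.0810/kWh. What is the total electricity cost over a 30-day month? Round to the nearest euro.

€90

aquarium pump: 44.92 W × 2.6 h × 30 d = 3,504 Wh = 3.504 kWh
laptop: 33 W × 2 h × 30 d = 1,980 Wh = 1.98 kWh
EV charger: 4040 W × 9.14 h × 30 d = 1,107,768 Wh = 1,108 kWh
LED light strip: 37.3 W × 1.7 h × 30 d = 1,902 Wh = 1.902 kWh
Total energy = 3.504 + 1.98 + 1,108 + 1.902 = 1,115 kWh
Cost = 1,115 kWh × €0.0810 = €90.33 ≈ €90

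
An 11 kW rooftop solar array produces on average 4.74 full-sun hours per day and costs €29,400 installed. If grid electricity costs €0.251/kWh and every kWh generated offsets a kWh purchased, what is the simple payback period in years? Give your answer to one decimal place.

Daily generation = 11 kW × 4.74 h = 52.14 kWh
Annual generation = 52.14 × 365 = 19031 kWh
Annual savings = 19031 × €0.251 = €4,776.81
Payback = €29,400 / €4,776.81 = 6.15 years

6.2 years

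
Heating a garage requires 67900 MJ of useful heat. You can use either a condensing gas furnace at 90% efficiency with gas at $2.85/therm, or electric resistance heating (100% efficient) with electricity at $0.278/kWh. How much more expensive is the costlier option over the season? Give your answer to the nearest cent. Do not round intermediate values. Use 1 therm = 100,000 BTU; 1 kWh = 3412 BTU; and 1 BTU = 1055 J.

$3205.81

Heat load = 67900 MJ = 67,900,000,000 J / 1055 = 64,360,190 BTU
Gas: input = 64,360,190 / 0.90 = 71,511,322 BTU = 715.1 therm → 715.1 × $2.85 = $2,038.07
Electric: 64,360,190 BTU / 3412 = 18,860 kWh → × $0.278 = $5,243.88
Difference = |$2,038.07 − $5,243.88| = $3,205.81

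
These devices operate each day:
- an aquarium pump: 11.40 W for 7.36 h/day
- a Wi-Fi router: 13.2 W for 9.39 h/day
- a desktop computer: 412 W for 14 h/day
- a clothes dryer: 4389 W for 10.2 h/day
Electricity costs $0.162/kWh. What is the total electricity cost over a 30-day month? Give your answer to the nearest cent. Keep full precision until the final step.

$246.61

aquarium pump: 11.40 W × 7.36 h × 30 d = 2,517 Wh = 2.517 kWh
Wi-Fi router: 13.2 W × 9.39 h × 30 d = 3,718 Wh = 3.718 kWh
desktop computer: 412 W × 14 h × 30 d = 173,040 Wh = 173 kWh
clothes dryer: 4389 W × 10.2 h × 30 d = 1,343,034 Wh = 1,343 kWh
Total energy = 2.517 + 3.718 + 173 + 1,343 = 1,522 kWh
Cost = 1,522 kWh × $0.162 = $246.61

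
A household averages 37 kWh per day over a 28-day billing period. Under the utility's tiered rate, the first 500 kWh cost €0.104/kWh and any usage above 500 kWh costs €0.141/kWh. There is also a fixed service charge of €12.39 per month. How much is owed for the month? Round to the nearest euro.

€140

Usage = 37 kWh/day × 28 days = 1036 kWh
First 500 kWh × €0.104 = €52.00
Remaining 536 kWh × €0.141 = €75.58
Energy charge = €127.58; + service €12.39 = €139.97 ≈ €140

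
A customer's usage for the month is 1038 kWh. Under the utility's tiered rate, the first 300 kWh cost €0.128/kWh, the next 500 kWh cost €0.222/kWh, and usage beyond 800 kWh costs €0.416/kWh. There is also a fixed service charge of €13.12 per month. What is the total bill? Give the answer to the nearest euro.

€262

First 300 kWh × €0.128 = €38.40
Next 500 kWh × €0.222 = €111.00
Remaining 238 kWh × €0.416 = €99.01
Energy charge = €248.41; + service €13.12 = €261.53 ≈ €262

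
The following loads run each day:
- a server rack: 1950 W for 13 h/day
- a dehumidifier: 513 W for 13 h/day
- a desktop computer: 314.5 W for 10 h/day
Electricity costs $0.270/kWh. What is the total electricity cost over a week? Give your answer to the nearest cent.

$66.46

server rack: 1950 W × 13 h × 7 d = 177,450 Wh = 177.4 kWh
dehumidifier: 513 W × 13 h × 7 d = 46,683 Wh = 46.68 kWh
desktop computer: 314.5 W × 10 h × 7 d = 22,015 Wh = 22.02 kWh
Total energy = 177.4 + 46.68 + 22.02 = 246.1 kWh
Cost = 246.1 kWh × $0.270 = $66.46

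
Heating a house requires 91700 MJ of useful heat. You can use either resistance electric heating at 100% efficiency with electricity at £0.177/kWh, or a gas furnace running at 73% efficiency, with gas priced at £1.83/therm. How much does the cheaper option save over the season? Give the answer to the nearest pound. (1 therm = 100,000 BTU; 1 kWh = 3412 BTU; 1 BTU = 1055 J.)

Heat load = 91700 MJ = 91,700,000,000 J / 1055 = 86,919,431 BTU
Gas: input = 86,919,431 / 0.73 = 119,067,714 BTU = 1,191 therm → 1,191 × £1.83 = £2,178.94
Electric: 86,919,431 BTU / 3412 = 25,470 kWh → × £0.177 = £4,509.01
Difference = |£2,178.94 − £4,509.01| = £2,330.07 ≈ £2330

£2330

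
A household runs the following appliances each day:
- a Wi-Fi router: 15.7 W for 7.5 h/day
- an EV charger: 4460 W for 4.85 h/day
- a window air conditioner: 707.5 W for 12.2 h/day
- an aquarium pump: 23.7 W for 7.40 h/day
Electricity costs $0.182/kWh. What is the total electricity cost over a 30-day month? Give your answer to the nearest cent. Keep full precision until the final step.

$166.83

Wi-Fi router: 15.7 W × 7.5 h × 30 d = 3,532 Wh = 3.533 kWh
EV charger: 4460 W × 4.85 h × 30 d = 648,930 Wh = 648.9 kWh
window air conditioner: 707.5 W × 12.2 h × 30 d = 258,945 Wh = 258.9 kWh
aquarium pump: 23.7 W × 7.40 h × 30 d = 5,261 Wh = 5.261 kWh
Total energy = 3.533 + 648.9 + 258.9 + 5.261 = 916.7 kWh
Cost = 916.7 kWh × $0.182 = $166.83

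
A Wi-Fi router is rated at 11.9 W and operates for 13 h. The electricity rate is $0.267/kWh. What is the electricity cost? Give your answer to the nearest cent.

Energy = 11.9 W × 13 h = 155 Wh = 0.1547 kWh
Cost = 0.1547 kWh × $0.267/kWh = $0.04

$0.04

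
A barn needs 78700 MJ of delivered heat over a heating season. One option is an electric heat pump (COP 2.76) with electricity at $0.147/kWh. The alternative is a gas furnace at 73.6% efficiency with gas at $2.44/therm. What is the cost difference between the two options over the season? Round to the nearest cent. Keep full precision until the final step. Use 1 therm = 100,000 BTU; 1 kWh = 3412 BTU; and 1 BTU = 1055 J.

$1308.61

Heat load = 78700 MJ = 78,700,000,000 J / 1055 = 74,597,156 BTU
Gas: input = 74,597,156 / 0.736 = 101,354,832 BTU = 1,014 therm → 1,014 × $2.44 = $2,473.06
Heat pump: 74,597,156 BTU / 3412 = 21,860 kWh heat; / 2.76 = 7,921 kWh in → × $0.147 = $1,164.45
Difference = |$2,473.06 − $1,164.45| = $1,308.61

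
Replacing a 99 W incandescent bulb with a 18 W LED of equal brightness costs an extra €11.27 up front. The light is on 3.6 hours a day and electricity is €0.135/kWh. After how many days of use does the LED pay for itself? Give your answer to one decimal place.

286.3 days

Power saved = 99 − 18 = 81 W
Daily energy saved = 81 W × 3.6 h = 291.6 Wh = 0.2916 kWh
Daily savings = 0.2916 × €0.135 = €0.0394
Payback = €11.27 / €0.0394 per day = 286.3 days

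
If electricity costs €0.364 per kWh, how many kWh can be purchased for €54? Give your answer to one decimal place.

€54 / €0.364 per kWh = 148.4 kWh

148.4 kWh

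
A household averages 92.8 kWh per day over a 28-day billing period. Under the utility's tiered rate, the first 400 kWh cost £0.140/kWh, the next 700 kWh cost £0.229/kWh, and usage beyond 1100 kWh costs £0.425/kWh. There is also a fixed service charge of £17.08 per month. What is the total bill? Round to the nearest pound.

£870

Usage = 92.8 kWh/day × 28 days = 2598.4 kWh
First 400 kWh × £0.140 = £56.00
Next 700 kWh × £0.229 = £160.30
Remaining 1498.4 kWh × £0.425 = £636.82
Energy charge = £853.12; + service £17.08 = £870.20 ≈ £870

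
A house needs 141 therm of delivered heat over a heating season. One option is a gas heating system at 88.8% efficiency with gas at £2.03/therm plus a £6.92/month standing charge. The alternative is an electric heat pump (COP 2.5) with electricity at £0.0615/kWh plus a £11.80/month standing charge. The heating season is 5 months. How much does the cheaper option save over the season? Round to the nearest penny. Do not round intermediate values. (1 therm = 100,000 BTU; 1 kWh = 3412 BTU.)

£196.27

Heat load = 141 therm × 100,000 = 14,100,000 BTU
Gas: input = 14,100,000 / 0.888 = 15,878,378 BTU = 158.8 therm → 158.8 × £2.03 = £322.33; + 5 × £6.92 standing = £356.93
Heat pump: 14,100,000 BTU / 3412 = 4,132 kWh heat; / 2.5 = 1,653 kWh in → × £0.0615 = £101.66; + 5 × £11.80 standing = £160.66
Difference = |£356.93 − £160.66| = £196.27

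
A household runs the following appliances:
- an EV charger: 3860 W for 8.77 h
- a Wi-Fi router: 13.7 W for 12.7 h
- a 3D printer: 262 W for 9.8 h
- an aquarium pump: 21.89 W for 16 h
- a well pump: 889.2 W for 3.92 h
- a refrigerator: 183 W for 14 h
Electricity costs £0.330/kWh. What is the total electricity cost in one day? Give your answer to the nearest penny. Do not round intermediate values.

EV charger: 3860 W × 8.77 h = 33,852 Wh = 33.85 kWh
Wi-Fi router: 13.7 W × 12.7 h = 174 Wh = 0.174 kWh
3D printer: 262 W × 9.8 h = 2,568 Wh = 2.568 kWh
aquarium pump: 21.89 W × 16 h = 350 Wh = 0.3502 kWh
well pump: 889.2 W × 3.92 h = 3,486 Wh = 3.486 kWh
refrigerator: 183 W × 14 h = 2,562 Wh = 2.562 kWh
Total energy = 33.85 + 0.174 + 2.568 + 0.3502 + 3.486 + 2.562 = 42.99 kWh
Cost = 42.99 kWh × £0.330 = £14.19

£14.19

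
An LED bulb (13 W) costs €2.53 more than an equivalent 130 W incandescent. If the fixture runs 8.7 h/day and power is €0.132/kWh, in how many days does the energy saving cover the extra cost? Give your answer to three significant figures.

18.8 days

Power saved = 130 − 13 = 117 W
Daily energy saved = 117 W × 8.7 h = 1018 Wh = 1.0179 kWh
Daily savings = 1.0179 × €0.132 = €0.1344
Payback = €2.53 / €0.1344 per day = 18.83 days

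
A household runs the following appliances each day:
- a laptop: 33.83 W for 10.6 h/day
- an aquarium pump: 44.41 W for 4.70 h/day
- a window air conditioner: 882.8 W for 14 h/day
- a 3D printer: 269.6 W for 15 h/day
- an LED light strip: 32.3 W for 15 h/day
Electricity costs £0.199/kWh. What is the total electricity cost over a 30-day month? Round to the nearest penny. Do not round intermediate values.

laptop: 33.83 W × 10.6 h × 30 d = 10,758 Wh = 10.76 kWh
aquarium pump: 44.41 W × 4.70 h × 30 d = 6,262 Wh = 6.262 kWh
window air conditioner: 882.8 W × 14 h × 30 d = 370,776 Wh = 370.8 kWh
3D printer: 269.6 W × 15 h × 30 d = 121,320 Wh = 121.3 kWh
LED light strip: 32.3 W × 15 h × 30 d = 14,535 Wh = 14.53 kWh
Total energy = 10.76 + 6.262 + 370.8 + 121.3 + 14.53 = 523.7 kWh
Cost = 523.7 kWh × £0.199 = £104.21

£104.21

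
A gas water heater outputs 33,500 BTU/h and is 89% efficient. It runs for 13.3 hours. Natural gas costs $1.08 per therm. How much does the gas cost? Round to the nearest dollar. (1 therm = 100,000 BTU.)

Heat delivered = 33,500 BTU/h × 13.3 h = 445,550 BTU
Gas input = 445,550 / 0.89 = 500,618 BTU
= 500,618 / 100,000 = 5.006 therm
Cost = 5.006 × $1.08/therm = $5.41 ≈ $5

$5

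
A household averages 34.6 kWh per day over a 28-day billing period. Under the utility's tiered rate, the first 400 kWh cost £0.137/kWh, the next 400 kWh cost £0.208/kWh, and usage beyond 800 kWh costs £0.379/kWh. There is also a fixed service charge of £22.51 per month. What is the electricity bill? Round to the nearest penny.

Usage = 34.6 kWh/day × 28 days = 968.8 kWh
First 400 kWh × £0.137 = £54.80
Next 400 kWh × £0.208 = £83.20
Remaining 168.8 kWh × £0.379 = £63.98
Energy charge = £201.98; + service £22.51 = £224.49

£224.49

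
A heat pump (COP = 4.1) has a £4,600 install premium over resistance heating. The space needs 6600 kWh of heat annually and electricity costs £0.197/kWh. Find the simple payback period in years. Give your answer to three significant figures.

4.68 years

Resistance: 6600 kWh × £0.197 = £1,300.20/yr
Heat pump: 6600 / 4.1 = 1610 kWh in → × £0.197 = £317.12/yr
Annual savings = £983.08
Payback = £4,600 / £983.08 = 4.68 years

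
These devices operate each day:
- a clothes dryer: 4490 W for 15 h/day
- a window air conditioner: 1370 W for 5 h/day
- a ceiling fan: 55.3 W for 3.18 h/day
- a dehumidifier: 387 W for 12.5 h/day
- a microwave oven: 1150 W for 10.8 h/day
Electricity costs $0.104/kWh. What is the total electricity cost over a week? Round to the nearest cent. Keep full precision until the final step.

clothes dryer: 4490 W × 15 h × 7 d = 471,450 Wh = 471.4 kWh
window air conditioner: 1370 W × 5 h × 7 d = 47,950 Wh = 47.95 kWh
ceiling fan: 55.3 W × 3.18 h × 7 d = 1,231 Wh = 1.231 kWh
dehumidifier: 387 W × 12.5 h × 7 d = 33,862 Wh = 33.86 kWh
microwave oven: 1150 W × 10.8 h × 7 d = 86,940 Wh = 86.94 kWh
Total energy = 471.4 + 47.95 + 1.231 + 33.86 + 86.94 = 641.4 kWh
Cost = 641.4 kWh × $0.104 = $66.71

$66.71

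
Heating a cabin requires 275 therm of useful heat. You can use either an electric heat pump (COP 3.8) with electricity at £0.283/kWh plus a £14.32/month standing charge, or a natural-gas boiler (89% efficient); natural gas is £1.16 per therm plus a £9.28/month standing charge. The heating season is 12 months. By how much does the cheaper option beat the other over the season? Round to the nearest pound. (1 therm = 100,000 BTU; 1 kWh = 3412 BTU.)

Heat load = 275 therm × 100,000 = 27,500,000 BTU
Gas: input = 27,500,000 / 0.89 = 30,898,876 BTU = 309 therm → 309 × £1.16 = £358.43; + 12 × £9.28 standing = £469.79
Heat pump: 27,500,000 BTU / 3412 = 8,060 kWh heat; / 3.8 = 2,121 kWh in → × £0.283 = £600.24; + 12 × £14.32 standing = £772.08
Difference = |£469.79 − £772.08| = £302.30 ≈ £302

£302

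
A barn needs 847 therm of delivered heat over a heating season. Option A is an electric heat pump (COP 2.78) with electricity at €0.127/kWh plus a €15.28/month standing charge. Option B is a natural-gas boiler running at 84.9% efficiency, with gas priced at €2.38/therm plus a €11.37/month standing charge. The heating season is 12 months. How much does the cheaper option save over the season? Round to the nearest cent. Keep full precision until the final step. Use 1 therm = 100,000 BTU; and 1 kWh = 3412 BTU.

Heat load = 847 therm × 100,000 = 84,700,000 BTU
Gas: input = 84,700,000 / 0.849 = 99,764,429 BTU = 997.6 therm → 997.6 × €2.38 = €2,374.39; + 12 × €11.37 standing = €2,510.83
Heat pump: 84,700,000 BTU / 3412 = 24,820 kWh heat; / 2.78 = 8,930 kWh in → × €0.127 = €1,134.05; + 12 × €15.28 standing = €1,317.41
Difference = |€2,510.83 − €1,317.41| = €1,193.42

€1193.42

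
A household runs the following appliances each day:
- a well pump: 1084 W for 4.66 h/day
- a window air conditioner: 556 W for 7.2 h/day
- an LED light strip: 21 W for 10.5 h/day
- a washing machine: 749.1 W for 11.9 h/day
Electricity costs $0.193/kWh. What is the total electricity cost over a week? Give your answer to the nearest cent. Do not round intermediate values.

$24.57

well pump: 1084 W × 4.66 h × 7 d = 35,360 Wh = 35.36 kWh
window air conditioner: 556 W × 7.2 h × 7 d = 28,022 Wh = 28.02 kWh
LED light strip: 21 W × 10.5 h × 7 d = 1,544 Wh = 1.544 kWh
washing machine: 749.1 W × 11.9 h × 7 d = 62,400 Wh = 62.4 kWh
Total energy = 35.36 + 28.02 + 1.544 + 62.4 = 127.3 kWh
Cost = 127.3 kWh × $0.193 = $24.57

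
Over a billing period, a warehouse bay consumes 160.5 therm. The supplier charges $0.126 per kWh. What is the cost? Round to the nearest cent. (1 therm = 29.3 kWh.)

$592.53

160.5 therm × (29.3 kWh/therm) = 4,703 kWh
Cost = 4,703 kWh × $0.126/kWh = $592.53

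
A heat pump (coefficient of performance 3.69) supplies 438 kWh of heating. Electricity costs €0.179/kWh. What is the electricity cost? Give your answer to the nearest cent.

€21.25

Electrical input = 438 kWh / 3.69 = 118.7 kWh
Cost = 118.7 × €0.179/kWh = €21.25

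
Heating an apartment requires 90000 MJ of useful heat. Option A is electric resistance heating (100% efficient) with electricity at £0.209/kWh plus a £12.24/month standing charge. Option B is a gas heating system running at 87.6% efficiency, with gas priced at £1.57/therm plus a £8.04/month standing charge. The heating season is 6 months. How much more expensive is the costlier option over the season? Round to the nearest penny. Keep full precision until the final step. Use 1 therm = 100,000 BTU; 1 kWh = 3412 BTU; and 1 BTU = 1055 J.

£3721.77

Heat load = 90000 MJ = 90,000,000,000 J / 1055 = 85,308,057 BTU
Gas: input = 85,308,057 / 0.876 = 97,383,627 BTU = 973.8 therm → 973.8 × £1.57 = £1,528.92; + 6 × £8.04 standing = £1,577.16
Electric: 85,308,057 BTU / 3412 = 25,000 kWh → × £0.209 = £5,225.49; + 6 × £12.24 standing = £5,298.93
Difference = |£1,577.16 − £5,298.93| = £3,721.77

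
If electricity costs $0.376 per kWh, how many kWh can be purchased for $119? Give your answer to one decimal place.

316.5 kWh

$119 / $0.376 per kWh = 316.5 kWh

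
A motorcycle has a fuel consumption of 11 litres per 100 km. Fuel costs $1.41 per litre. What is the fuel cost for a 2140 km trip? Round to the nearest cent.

$331.91

Fuel = 11 L/100 km × 2140 km / 100 = 235.4 L
Cost = 235.4 L × $1.41/L = $331.91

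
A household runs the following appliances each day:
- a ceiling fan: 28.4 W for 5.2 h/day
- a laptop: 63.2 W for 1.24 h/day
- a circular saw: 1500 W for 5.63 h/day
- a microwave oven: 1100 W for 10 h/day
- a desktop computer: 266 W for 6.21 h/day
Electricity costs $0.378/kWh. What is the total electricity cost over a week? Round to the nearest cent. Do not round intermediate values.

ceiling fan: 28.4 W × 5.2 h × 7 d = 1,034 Wh = 1.034 kWh
laptop: 63.2 W × 1.24 h × 7 d = 549 Wh = 0.5486 kWh
circular saw: 1500 W × 5.63 h × 7 d = 59,115 Wh = 59.12 kWh
microwave oven: 1100 W × 10 h × 7 d = 77,000 Wh = 77 kWh
desktop computer: 266 W × 6.21 h × 7 d = 11,563 Wh = 11.56 kWh
Total energy = 1.034 + 0.5486 + 59.12 + 77 + 11.56 = 149.3 kWh
Cost = 149.3 kWh × $0.378 = $56.42

$56.42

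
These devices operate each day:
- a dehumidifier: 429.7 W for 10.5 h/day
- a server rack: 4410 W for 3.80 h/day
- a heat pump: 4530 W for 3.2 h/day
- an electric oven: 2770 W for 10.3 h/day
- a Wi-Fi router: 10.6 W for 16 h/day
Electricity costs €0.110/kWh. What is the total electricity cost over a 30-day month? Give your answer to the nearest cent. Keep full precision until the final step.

€212.74

dehumidifier: 429.7 W × 10.5 h × 30 d = 135,355 Wh = 135.4 kWh
server rack: 4410 W × 3.80 h × 30 d = 502,740 Wh = 502.7 kWh
heat pump: 4530 W × 3.2 h × 30 d = 434,880 Wh = 434.9 kWh
electric oven: 2770 W × 10.3 h × 30 d = 855,930 Wh = 855.9 kWh
Wi-Fi router: 10.6 W × 16 h × 30 d = 5,088 Wh = 5.088 kWh
Total energy = 135.4 + 502.7 + 434.9 + 855.9 + 5.088 = 1,934 kWh
Cost = 1,934 kWh × €0.110 = €212.74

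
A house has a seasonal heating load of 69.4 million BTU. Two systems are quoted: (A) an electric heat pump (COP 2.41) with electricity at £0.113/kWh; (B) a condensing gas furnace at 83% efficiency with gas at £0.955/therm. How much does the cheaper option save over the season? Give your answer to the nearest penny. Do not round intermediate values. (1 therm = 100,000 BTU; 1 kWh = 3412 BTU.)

Heat load = 69.4 × 10⁶ BTU = 69,400,000 BTU
Gas: input = 69,400,000 / 0.83 = 83,614,458 BTU = 836.1 therm → 836.1 × £0.955 = £798.52
Heat pump: 69,400,000 BTU / 3412 = 20,340 kWh heat; / 2.41 = 8,440 kWh in → × £0.113 = £953.70
Difference = |£798.52 − £953.70| = £155.18

£155.18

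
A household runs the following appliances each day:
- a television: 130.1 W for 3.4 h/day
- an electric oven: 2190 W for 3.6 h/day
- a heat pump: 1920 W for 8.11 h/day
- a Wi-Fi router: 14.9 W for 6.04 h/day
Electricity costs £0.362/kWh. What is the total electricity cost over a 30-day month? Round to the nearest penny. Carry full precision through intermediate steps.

£260.50

television: 130.1 W × 3.4 h × 30 d = 13,270 Wh = 13.27 kWh
electric oven: 2190 W × 3.6 h × 30 d = 236,520 Wh = 236.5 kWh
heat pump: 1920 W × 8.11 h × 30 d = 467,136 Wh = 467.1 kWh
Wi-Fi router: 14.9 W × 6.04 h × 30 d = 2,700 Wh = 2.7 kWh
Total energy = 13.27 + 236.5 + 467.1 + 2.7 = 719.6 kWh
Cost = 719.6 kWh × £0.362 = £260.50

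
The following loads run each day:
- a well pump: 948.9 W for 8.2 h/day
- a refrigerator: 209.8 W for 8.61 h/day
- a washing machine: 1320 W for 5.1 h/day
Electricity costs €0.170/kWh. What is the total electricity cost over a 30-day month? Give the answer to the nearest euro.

well pump: 948.9 W × 8.2 h × 30 d = 233,429 Wh = 233.4 kWh
refrigerator: 209.8 W × 8.61 h × 30 d = 54,191 Wh = 54.19 kWh
washing machine: 1320 W × 5.1 h × 30 d = 201,960 Wh = 202 kWh
Total energy = 233.4 + 54.19 + 202 = 489.6 kWh
Cost = 489.6 kWh × €0.170 = €83.23 ≈ €83

€83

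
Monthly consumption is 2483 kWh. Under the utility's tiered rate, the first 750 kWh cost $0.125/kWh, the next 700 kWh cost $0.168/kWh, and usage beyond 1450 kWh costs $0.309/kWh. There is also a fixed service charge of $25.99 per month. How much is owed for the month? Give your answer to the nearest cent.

$556.54

First 750 kWh × $0.125 = $93.75
Next 700 kWh × $0.168 = $117.60
Remaining 1033 kWh × $0.309 = $319.20
Energy charge = $530.55; + service $25.99 = $556.54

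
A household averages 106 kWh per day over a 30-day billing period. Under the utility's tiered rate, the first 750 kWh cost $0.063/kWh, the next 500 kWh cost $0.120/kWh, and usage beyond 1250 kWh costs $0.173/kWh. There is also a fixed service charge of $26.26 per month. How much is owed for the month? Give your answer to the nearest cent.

$467.40

Usage = 106 kWh/day × 30 days = 3180 kWh
First 750 kWh × $0.063 = $47.25
Next 500 kWh × $0.120 = $60.00
Remaining 1930 kWh × $0.173 = $333.89
Energy charge = $441.14; + service $26.26 = $467.40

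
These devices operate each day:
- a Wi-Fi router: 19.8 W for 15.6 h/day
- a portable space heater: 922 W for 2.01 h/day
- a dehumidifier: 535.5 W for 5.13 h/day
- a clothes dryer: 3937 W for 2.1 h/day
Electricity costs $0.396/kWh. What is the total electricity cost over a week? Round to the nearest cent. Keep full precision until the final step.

Wi-Fi router: 19.8 W × 15.6 h × 7 d = 2,162 Wh = 2.162 kWh
portable space heater: 922 W × 2.01 h × 7 d = 12,973 Wh = 12.97 kWh
dehumidifier: 535.5 W × 5.13 h × 7 d = 19,230 Wh = 19.23 kWh
clothes dryer: 3937 W × 2.1 h × 7 d = 57,874 Wh = 57.87 kWh
Total energy = 2.162 + 12.97 + 19.23 + 57.87 = 92.24 kWh
Cost = 92.24 kWh × $0.396 = $36.53

$36.53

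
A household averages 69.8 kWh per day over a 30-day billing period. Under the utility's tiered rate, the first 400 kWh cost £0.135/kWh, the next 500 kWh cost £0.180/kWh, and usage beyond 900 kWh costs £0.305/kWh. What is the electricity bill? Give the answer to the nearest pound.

Usage = 69.8 kWh/day × 30 days = 2094 kWh
First 400 kWh × £0.135 = £54.00
Next 500 kWh × £0.180 = £90.00
Remaining 1194 kWh × £0.305 = £364.17
Total = £508.17 ≈ £508

£508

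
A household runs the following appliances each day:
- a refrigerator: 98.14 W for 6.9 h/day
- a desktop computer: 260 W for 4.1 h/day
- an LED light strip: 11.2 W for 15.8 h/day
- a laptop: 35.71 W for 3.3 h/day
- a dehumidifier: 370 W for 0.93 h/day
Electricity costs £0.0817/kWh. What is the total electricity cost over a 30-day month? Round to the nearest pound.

£6

refrigerator: 98.14 W × 6.9 h × 30 d = 20,315 Wh = 20.31 kWh
desktop computer: 260 W × 4.1 h × 30 d = 31,980 Wh = 31.98 kWh
LED light strip: 11.2 W × 15.8 h × 30 d = 5,309 Wh = 5.309 kWh
laptop: 35.71 W × 3.3 h × 30 d = 3,535 Wh = 3.535 kWh
dehumidifier: 370 W × 0.93 h × 30 d = 10,323 Wh = 10.32 kWh
Total energy = 20.31 + 31.98 + 5.309 + 3.535 + 10.32 = 71.46 kWh
Cost = 71.46 kWh × £0.0817 = £5.84 ≈ £6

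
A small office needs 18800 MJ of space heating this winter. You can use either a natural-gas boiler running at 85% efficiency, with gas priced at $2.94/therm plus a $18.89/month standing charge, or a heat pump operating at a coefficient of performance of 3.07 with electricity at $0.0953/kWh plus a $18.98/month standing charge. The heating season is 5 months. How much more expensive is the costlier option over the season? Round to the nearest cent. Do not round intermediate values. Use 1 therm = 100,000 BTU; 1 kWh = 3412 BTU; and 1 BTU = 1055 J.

$453.78

Heat load = 18800 MJ = 18,800,000,000 J / 1055 = 17,819,905 BTU
Gas: input = 17,819,905 / 0.85 = 20,964,594 BTU = 209.6 therm → 209.6 × $2.94 = $616.36; + 5 × $18.89 standing = $710.81
Heat pump: 17,819,905 BTU / 3412 = 5,223 kWh heat; / 3.07 = 1,701 kWh in → × $0.0953 = $162.13; + 5 × $18.98 standing = $257.03
Difference = |$710.81 − $257.03| = $453.78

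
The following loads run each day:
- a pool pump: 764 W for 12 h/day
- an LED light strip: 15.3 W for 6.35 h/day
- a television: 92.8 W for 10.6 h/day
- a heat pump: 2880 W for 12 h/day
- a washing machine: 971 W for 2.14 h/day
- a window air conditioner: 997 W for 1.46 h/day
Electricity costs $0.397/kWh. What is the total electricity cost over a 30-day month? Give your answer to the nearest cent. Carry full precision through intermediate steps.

$575.76

pool pump: 764 W × 12 h × 30 d = 275,040 Wh = 275 kWh
LED light strip: 15.3 W × 6.35 h × 30 d = 2,915 Wh = 2.915 kWh
television: 92.8 W × 10.6 h × 30 d = 29,510 Wh = 29.51 kWh
heat pump: 2880 W × 12 h × 30 d = 1,036,800 Wh = 1,037 kWh
washing machine: 971 W × 2.14 h × 30 d = 62,338 Wh = 62.34 kWh
window air conditioner: 997 W × 1.46 h × 30 d = 43,669 Wh = 43.67 kWh
Total energy = 275 + 2.915 + 29.51 + 1,037 + 62.34 + 43.67 = 1,450 kWh
Cost = 1,450 kWh × $0.397 = $575.76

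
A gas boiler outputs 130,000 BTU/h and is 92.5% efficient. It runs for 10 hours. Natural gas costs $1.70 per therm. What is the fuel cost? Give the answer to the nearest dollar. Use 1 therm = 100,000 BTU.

$24

Heat delivered = 130,000 BTU/h × 10 h = 1,300,000 BTU
Gas input = 1,300,000 / 0.925 = 1,405,405 BTU
= 1,405,405 / 100,000 = 14.05 therm
Cost = 14.05 × $1.70/therm = $23.89 ≈ $24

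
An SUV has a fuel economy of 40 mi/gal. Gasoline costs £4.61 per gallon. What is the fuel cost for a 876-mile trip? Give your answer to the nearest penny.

£100.96

Fuel = 876 mi / 40 mpg = 21.9 gal
Cost = 21.9 gal × £4.61/gal = £100.96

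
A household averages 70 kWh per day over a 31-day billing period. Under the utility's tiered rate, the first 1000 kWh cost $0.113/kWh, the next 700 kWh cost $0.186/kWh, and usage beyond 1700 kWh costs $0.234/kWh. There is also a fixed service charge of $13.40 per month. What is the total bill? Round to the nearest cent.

Usage = 70 kWh/day × 31 days = 2170 kWh
First 1000 kWh × $0.113 = $113.00
Next 700 kWh × $0.186 = $130.20
Remaining 470 kWh × $0.234 = $109.98
Energy charge = $353.18; + service $13.40 = $366.58

$366.58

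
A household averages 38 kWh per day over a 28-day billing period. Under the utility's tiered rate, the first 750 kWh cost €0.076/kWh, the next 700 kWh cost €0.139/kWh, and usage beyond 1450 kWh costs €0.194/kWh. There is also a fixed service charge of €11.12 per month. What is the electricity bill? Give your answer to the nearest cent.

€111.77

Usage = 38 kWh/day × 28 days = 1064 kWh
First 750 kWh × €0.076 = €57.00
Next 314 kWh × €0.139 = €43.65
Remaining tier: 0 kWh (not reached)
Energy charge = €100.65; + service €11.12 = €111.77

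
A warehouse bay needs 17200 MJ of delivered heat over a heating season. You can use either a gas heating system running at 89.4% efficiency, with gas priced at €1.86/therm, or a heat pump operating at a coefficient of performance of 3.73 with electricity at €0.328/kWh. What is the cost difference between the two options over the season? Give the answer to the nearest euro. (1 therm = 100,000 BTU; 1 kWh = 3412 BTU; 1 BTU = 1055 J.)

Heat load = 17200 MJ = 17,200,000,000 J / 1055 = 16,303,318 BTU
Gas: input = 16,303,318 / 0.894 = 18,236,373 BTU = 182.4 therm → 182.4 × €1.86 = €339.20
Heat pump: 16,303,318 BTU / 3412 = 4,778 kWh heat; / 3.73 = 1,281 kWh in → × €0.328 = €420.18
Difference = |€339.20 − €420.18| = €80.98 ≈ €81

€81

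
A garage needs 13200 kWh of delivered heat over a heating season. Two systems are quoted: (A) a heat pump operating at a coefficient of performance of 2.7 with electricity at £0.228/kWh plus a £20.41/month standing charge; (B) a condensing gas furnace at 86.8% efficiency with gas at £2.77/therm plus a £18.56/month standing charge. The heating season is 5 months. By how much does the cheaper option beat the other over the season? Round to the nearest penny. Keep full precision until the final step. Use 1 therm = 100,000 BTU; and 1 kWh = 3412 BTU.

£313.37

Heat load = 13200 kWh × 3412 = 45,038,400 BTU
Gas: input = 45,038,400 / 0.868 = 51,887,558 BTU = 518.9 therm → 518.9 × £2.77 = £1,437.29; + 5 × £18.56 standing = £1,530.09
Heat pump: 45,038,400 BTU / 3412 = 13,200 kWh heat; / 2.7 = 4,889 kWh in → × £0.228 = £1,114.67; + 5 × £20.41 standing = £1,216.72
Difference = |£1,530.09 − £1,216.72| = £313.37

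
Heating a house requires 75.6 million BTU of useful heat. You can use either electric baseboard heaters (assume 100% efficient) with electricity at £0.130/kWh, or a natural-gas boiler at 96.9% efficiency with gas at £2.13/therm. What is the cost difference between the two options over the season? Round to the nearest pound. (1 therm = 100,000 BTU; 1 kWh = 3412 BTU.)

Heat load = 75.6 × 10⁶ BTU = 75,600,000 BTU
Gas: input = 75,600,000 / 0.969 = 78,018,576 BTU = 780.2 therm → 780.2 × £2.13 = £1,661.80
Electric: 75,600,000 BTU / 3412 = 22,160 kWh → × £0.130 = £2,880.42
Difference = |£1,661.80 − £2,880.42| = £1,218.63 ≈ £1219

£1219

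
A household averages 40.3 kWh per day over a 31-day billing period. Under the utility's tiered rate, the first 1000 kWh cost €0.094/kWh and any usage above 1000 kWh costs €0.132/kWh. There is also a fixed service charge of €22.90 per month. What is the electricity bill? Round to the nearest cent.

€149.81

Usage = 40.3 kWh/day × 31 days = 1249.3 kWh
First 1000 kWh × €0.094 = €94.00
Remaining 249.3 kWh × €0.132 = €32.91
Energy charge = €126.91; + service €22.90 = €149.81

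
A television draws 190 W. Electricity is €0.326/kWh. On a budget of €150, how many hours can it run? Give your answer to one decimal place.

2421.7 h

Energy budget = €150 / €0.326 per kWh = 460.1 kWh = 460,123 Wh
Runtime = 460,123 Wh / 190 W = 2,422 h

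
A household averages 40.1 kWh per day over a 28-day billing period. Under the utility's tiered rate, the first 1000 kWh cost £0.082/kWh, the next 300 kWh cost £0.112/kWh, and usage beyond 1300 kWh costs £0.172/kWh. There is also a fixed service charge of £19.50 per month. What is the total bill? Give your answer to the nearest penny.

Usage = 40.1 kWh/day × 28 days = 1122.8 kWh
First 1000 kWh × £0.082 = £82.00
Next 122.8 kWh × £0.112 = £13.75
Remaining tier: 0 kWh (not reached)
Energy charge = £95.75; + service £19.50 = £115.25

£115.25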